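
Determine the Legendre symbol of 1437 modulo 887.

(1437/887)
  = (550/887)    [1437 ≡ 550 mod 887]
  = (275/887)    [887 ≡ 7 mod 8 ⇒ (2/887) = +1]
  = -(887/275)    [QR: both ≡ 3 mod 4, sign flips]
  = -(62/275)    [887 ≡ 62 mod 275]
  = (31/275)    [275 ≡ 3 mod 8 ⇒ (2/275) = -1]
  = -(275/31)    [QR: both ≡ 3 mod 4, sign flips]
  = -(27/31)    [275 ≡ 27 mod 31]
  = (31/27)    [QR: both ≡ 3 mod 4, sign flips]
  = (4/27)    [31 ≡ 4 mod 27]
  = (1/27)    [27 ≡ 3 mod 8 ⇒ (2/27)^2 = +1]
  = 1    [(1/27) = 1]

1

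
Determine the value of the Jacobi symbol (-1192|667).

Pull out -1: (-1192|667) = (-1|667)·(1192|667). Since 667 ≡ 3 (mod 4), (-1|667) = -1. Now have -(1192|667).
Reduce the numerator: 1192 ≡ 525 (mod 667), so (1192|667) = (525|667).
525 ≡ 1 (mod 4), so quadratic reciprocity gives (525|667) = (667|525). Reduce: 667 ≡ 142 (mod 525). Now have -(142|525).
Factor out 2: 142 = 2·71. Since 525 ≡ 5 (mod 8), (2|525) = -1. Now have (71|525).
525 ≡ 1 (mod 4), so quadratic reciprocity gives (71|525) = (525|71). Reduce: 525 ≡ 28 (mod 71). Now have (28|71).
Factor out 2: 28 = 2^2·7. Since 71 ≡ 7 (mod 8), (2|71) = +1, and (2|71)^2 = +1. Now have (7|71).
Both 7 ≡ 3 and 71 ≡ 3 (mod 4), so reciprocity gives (7|71) = -(71|7). Reduce: 71 ≡ 1 (mod 7). Now have -(1|7).
(1|7) = 1. Collecting the sign factors: -1.

-1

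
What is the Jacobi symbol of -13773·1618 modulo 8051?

-1

By multiplicativity, (-13773·1618|8051) = (-13773|8051)·(1618|8051).
First factor (-13773|8051):
(-13773|8051)
  = -(13773|8051)    [8051 ≡ 3 mod 4 ⇒ (-1|8051) = -1]
  = -(5722|8051)    [13773 ≡ 5722 mod 8051]
  = (2861|8051)    [8051 ≡ 3 mod 8 ⇒ (2|8051) = -1]
  = (8051|2861)    [QR: 2861 ≡ 1 mod 4, sign kept]
  = (2329|2861)    [8051 ≡ 2329 mod 2861]
  = (2861|2329)    [QR: 2329 ≡ 1 mod 4, sign kept]
  = (532|2329)    [2861 ≡ 532 mod 2329]
  = (133|2329)    [2329 ≡ 1 mod 8 ⇒ (2|2329)^2 = +1]
  = (2329|133)    [QR: 133 ≡ 1 mod 4, sign kept]
  = (68|133)    [2329 ≡ 68 mod 133]
  = (17|133)    [133 ≡ 5 mod 8 ⇒ (2|133)^2 = +1]
  = (133|17)    [QR: 17 ≡ 1 mod 4, sign kept]
  = (14|17)    [133 ≡ 14 mod 17]
  = (7|17)    [17 ≡ 1 mod 8 ⇒ (2|17) = +1]
  = (17|7)    [QR: 17 ≡ 1 mod 4, sign kept]
  = (3|7)    [17 ≡ 3 mod 7]
  = -(7|3)    [QR: both ≡ 3 mod 4, sign flips]
  = -(1|3)    [7 ≡ 1 mod 3]
  = -1    [(1|3) = 1]
Second factor (1618|8051):
(1618|8051)
  = -(809|8051)    [8051 ≡ 3 mod 8 ⇒ (2|8051) = -1]
  = -(8051|809)    [QR: 809 ≡ 1 mod 4, sign kept]
  = -(770|809)    [8051 ≡ 770 mod 809]
  = -(385|809)    [809 ≡ 1 mod 8 ⇒ (2|809) = +1]
  = -(809|385)    [QR: 385 ≡ 1 mod 4, sign kept]
  = -(39|385)    [809 ≡ 39 mod 385]
  = -(385|39)    [QR: 385 ≡ 1 mod 4, sign kept]
  = -(34|39)    [385 ≡ 34 mod 39]
  = -(17|39)    [39 ≡ 7 mod 8 ⇒ (2|39) = +1]
  = -(39|17)    [QR: 17 ≡ 1 mod 4, sign kept]
  = -(5|17)    [39 ≡ 5 mod 17]
  = -(17|5)    [QR: 5 ≡ 1 mod 4, sign kept]
  = -(2|5)    [17 ≡ 2 mod 5]
  = (1|5)    [5 ≡ 5 mod 8 ⇒ (2|5) = -1]
  = 1    [(1|5) = 1]
Product: (-1)·(1) = -1.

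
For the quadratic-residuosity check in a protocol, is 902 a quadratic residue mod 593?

yes

Reduce the numerator: 902 ≡ 309 (mod 593), so (902/593) = (309/593).
309 ≡ 1 (mod 4), so quadratic reciprocity gives (309/593) = (593/309). Reduce: 593 ≡ 284 (mod 309). Now have (284/309).
Factor out 2: 284 = 2^2·71. Since 309 ≡ 5 (mod 8), (2/309) = -1, and (2/309)^2 = +1. Now have (71/309).
309 ≡ 1 (mod 4), so quadratic reciprocity gives (71/309) = (309/71). Reduce: 309 ≡ 25 (mod 71). Now have (25/71).
25 ≡ 1 (mod 4), so quadratic reciprocity gives (25/71) = (71/25). Reduce: 71 ≡ 21 (mod 25). Now have (21/25).
21 ≡ 1 (mod 4), so quadratic reciprocity gives (21/25) = (25/21). Reduce: 25 ≡ 4 (mod 21). Now have (4/21).
Factor out 2: 4 = 2^2. Since 21 ≡ 5 (mod 8), (2/21) = -1, and (2/21)^2 = +1. Now have (1/21).
(1/21) = 1. Collecting the sign factors: 1.
The Legendre symbol is 1, so x^2 ≡ 902 (mod 593) has solution.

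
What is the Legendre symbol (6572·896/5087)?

1

By multiplicativity, (6572·896/5087) = (6572/5087)·(896/5087).
First factor (6572/5087):
(6572/5087)
  = (1485/5087)    [6572 ≡ 1485 mod 5087]
  = (5087/1485)    [QR: 1485 ≡ 1 mod 4, sign kept]
  = (632/1485)    [5087 ≡ 632 mod 1485]
  = -(79/1485)    [1485 ≡ 5 mod 8 ⇒ (2/1485)^3 = -1]
  = -(1485/79)    [QR: 1485 ≡ 1 mod 4, sign kept]
  = -(63/79)    [1485 ≡ 63 mod 79]
  = (79/63)    [QR: both ≡ 3 mod 4, sign flips]
  = (16/63)    [79 ≡ 16 mod 63]
  = (1/63)    [63 ≡ 7 mod 8 ⇒ (2/63)^4 = +1]
  = 1    [(1/63) = 1]
Second factor (896/5087):
(896/5087)
  = (7/5087)    [5087 ≡ 7 mod 8 ⇒ (2/5087)^7 = +1]
  = -(5087/7)    [QR: both ≡ 3 mod 4, sign flips]
  = -(5/7)    [5087 ≡ 5 mod 7]
  = -(7/5)    [QR: 5 ≡ 1 mod 4, sign kept]
  = -(2/5)    [7 ≡ 2 mod 5]
  = (1/5)    [5 ≡ 5 mod 8 ⇒ (2/5) = -1]
  = 1    [(1/5) = 1]
Product: (1)·(1) = 1.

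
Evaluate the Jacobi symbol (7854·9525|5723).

-1

By multiplicativity, (7854·9525|5723) = (7854|5723)·(9525|5723).
First factor (7854|5723):
Reduce the numerator: 7854 ≡ 2131 (mod 5723), so (7854|5723) = (2131|5723).
Both 2131 ≡ 3 and 5723 ≡ 3 (mod 4), so reciprocity gives (2131|5723) = -(5723|2131). Reduce: 5723 ≡ 1461 (mod 2131). Now have -(1461|2131).
1461 ≡ 1 (mod 4), so quadratic reciprocity gives (1461|2131) = (2131|1461). Reduce: 2131 ≡ 670 (mod 1461). Now have -(670|1461).
Factor out 2: 670 = 2·335. Since 1461 ≡ 5 (mod 8), (2|1461) = -1. Now have (335|1461).
1461 ≡ 1 (mod 4), so quadratic reciprocity gives (335|1461) = (1461|335). Reduce: 1461 ≡ 121 (mod 335). Now have (121|335).
121 ≡ 1 (mod 4), so quadratic reciprocity gives (121|335) = (335|121). Reduce: 335 ≡ 93 (mod 121). Now have (93|121).
93 ≡ 1 (mod 4), so quadratic reciprocity gives (93|121) = (121|93). Reduce: 121 ≡ 28 (mod 93). Now have (28|93).
Factor out 2: 28 = 2^2·7. Since 93 ≡ 5 (mod 8), (2|93) = -1, and (2|93)^2 = +1. Now have (7|93).
93 ≡ 1 (mod 4), so quadratic reciprocity gives (7|93) = (93|7). Reduce: 93 ≡ 2 (mod 7). Now have (2|7).
Factor out 2: 2 = 2. Since 7 ≡ 7 (mod 8), (2|7) = +1. Now have (1|7).
(1|7) = 1. Collecting the sign factors: 1.
Second factor (9525|5723):
Reduce the numerator: 9525 ≡ 3802 (mod 5723), so (9525|5723) = (3802|5723).
Factor out 2: 3802 = 2·1901. Since 5723 ≡ 3 (mod 8), (2|5723) = -1. Now have -(1901|5723).
1901 ≡ 1 (mod 4), so quadratic reciprocity gives (1901|5723) = (5723|1901). Reduce: 5723 ≡ 20 (mod 1901). Now have -(20|1901).
Factor out 2: 20 = 2^2·5. Since 1901 ≡ 5 (mod 8), (2|1901) = -1, and (2|1901)^2 = +1. Now have -(5|1901).
5 ≡ 1 (mod 4), so quadratic reciprocity gives (5|1901) = (1901|5). Reduce: 1901 ≡ 1 (mod 5). Now have -(1|5).
(1|5) = 1. Collecting the sign factors: -1.
Product: (1)·(-1) = -1.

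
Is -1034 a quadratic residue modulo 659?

no

Reduce the numerator: -1034 ≡ 284 (mod 659), so (-1034|659) = (284|659).
Factor out 2: 284 = 2^2·71. Since 659 ≡ 3 (mod 8), (2|659) = -1, and (2|659)^2 = +1. Now have (71|659).
Both 71 ≡ 3 and 659 ≡ 3 (mod 4), so reciprocity gives (71|659) = -(659|71). Reduce: 659 ≡ 20 (mod 71). Now have -(20|71).
Factor out 2: 20 = 2^2·5. Since 71 ≡ 7 (mod 8), (2|71) = +1, and (2|71)^2 = +1. Now have -(5|71).
5 ≡ 1 (mod 4), so quadratic reciprocity gives (5|71) = (71|5). Reduce: 71 ≡ 1 (mod 5). Now have -(1|5).
(1|5) = 1. Collecting the sign factors: -1.
(-1034|659) = -1, and 659 is prime, so -1034 is not a quadratic residue mod 659.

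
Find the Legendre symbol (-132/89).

-1

(-132/89)
  = (46/89)    [-132 ≡ 46 mod 89]
  = (23/89)    [89 ≡ 1 mod 8 ⇒ (2/89) = +1]
  = (89/23)    [QR: 89 ≡ 1 mod 4, sign kept]
  = (20/23)    [89 ≡ 20 mod 23]
  = (5/23)    [23 ≡ 7 mod 8 ⇒ (2/23)^2 = +1]
  = (23/5)    [QR: 5 ≡ 1 mod 4, sign kept]
  = (3/5)    [23 ≡ 3 mod 5]
  = (5/3)    [QR: 5 ≡ 1 mod 4, sign kept]
  = (2/3)    [5 ≡ 2 mod 3]
  = -(1/3)    [3 ≡ 3 mod 8 ⇒ (2/3) = -1]
  = -1    [(1/3) = 1]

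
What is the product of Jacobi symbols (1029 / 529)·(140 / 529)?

By multiplicativity, (1029·140 / 529) = (1029 / 529)·(140 / 529).
First factor (1029 / 529):
Reduce the numerator: 1029 ≡ 500 (mod 529), so (1029 / 529) = (500 / 529).
Factor out 2: 500 = 2^2·125. Since 529 ≡ 1 (mod 8), (2 / 529) = +1, and (2 / 529)^2 = +1. Now have (125 / 529).
125 ≡ 1 (mod 4), so quadratic reciprocity gives (125 / 529) = (529 / 125). Reduce: 529 ≡ 29 (mod 125). Now have (29 / 125).
29 ≡ 1 (mod 4), so quadratic reciprocity gives (29 / 125) = (125 / 29). Reduce: 125 ≡ 9 (mod 29). Now have (9 / 29).
9 ≡ 1 (mod 4), so quadratic reciprocity gives (9 / 29) = (29 / 9). Reduce: 29 ≡ 2 (mod 9). Now have (2 / 9).
Factor out 2: 2 = 2. Since 9 ≡ 1 (mod 8), (2 / 9) = +1. Now have (1 / 9).
(1 / 9) = 1. Collecting the sign factors: 1.
Second factor (140 / 529):
Factor out 2: 140 = 2^2·35. Since 529 ≡ 1 (mod 8), (2 / 529) = +1, and (2 / 529)^2 = +1. Now have (35 / 529).
529 ≡ 1 (mod 4), so quadratic reciprocity gives (35 / 529) = (529 / 35). Reduce: 529 ≡ 4 (mod 35). Now have (4 / 35).
Factor out 2: 4 = 2^2. Since 35 ≡ 3 (mod 8), (2 / 35) = -1, and (2 / 35)^2 = +1. Now have (1 / 35).
(1 / 35) = 1. Collecting the sign factors: 1.
Product: (1)·(1) = 1.

1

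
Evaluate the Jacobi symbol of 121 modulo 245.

1

121 ≡ 1 (mod 4), so quadratic reciprocity gives (121/245) = (245/121). Reduce: 245 ≡ 3 (mod 121). Now have (3/121).
121 ≡ 1 (mod 4), so quadratic reciprocity gives (3/121) = (121/3). Reduce: 121 ≡ 1 (mod 3). Now have (1/3).
(1/3) = 1. Collecting the sign factors: 1.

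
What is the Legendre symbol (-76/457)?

(-76/457)
  = (76/457)    [457 ≡ 1 mod 4 ⇒ (-1/457) = +1]
  = (19/457)    [457 ≡ 1 mod 8 ⇒ (2/457)^2 = +1]
  = (457/19)    [QR: 457 ≡ 1 mod 4, sign kept]
  = (1/19)    [457 ≡ 1 mod 19]
  = 1    [(1/19) = 1]

1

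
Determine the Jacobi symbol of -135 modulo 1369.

1

Reduce the numerator: -135 ≡ 1234 (mod 1369), so (-135|1369) = (1234|1369).
Factor out 2: 1234 = 2·617. Since 1369 ≡ 1 (mod 8), (2|1369) = +1. Now have (617|1369).
617 ≡ 1 (mod 4), so quadratic reciprocity gives (617|1369) = (1369|617). Reduce: 1369 ≡ 135 (mod 617). Now have (135|617).
617 ≡ 1 (mod 4), so quadratic reciprocity gives (135|617) = (617|135). Reduce: 617 ≡ 77 (mod 135). Now have (77|135).
77 ≡ 1 (mod 4), so quadratic reciprocity gives (77|135) = (135|77). Reduce: 135 ≡ 58 (mod 77). Now have (58|77).
Factor out 2: 58 = 2·29. Since 77 ≡ 5 (mod 8), (2|77) = -1. Now have -(29|77).
29 ≡ 1 (mod 4), so quadratic reciprocity gives (29|77) = (77|29). Reduce: 77 ≡ 19 (mod 29). Now have -(19|29).
29 ≡ 1 (mod 4), so quadratic reciprocity gives (19|29) = (29|19). Reduce: 29 ≡ 10 (mod 19). Now have -(10|19).
Factor out 2: 10 = 2·5. Since 19 ≡ 3 (mod 8), (2|19) = -1. Now have (5|19).
5 ≡ 1 (mod 4), so quadratic reciprocity gives (5|19) = (19|5). Reduce: 19 ≡ 4 (mod 5). Now have (4|5).
Factor out 2: 4 = 2^2. Since 5 ≡ 5 (mod 8), (2|5) = -1, and (2|5)^2 = +1. Now have (1|5).
(1|5) = 1. Collecting the sign factors: 1.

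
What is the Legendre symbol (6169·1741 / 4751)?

By multiplicativity, (6169·1741 / 4751) = (6169 / 4751)·(1741 / 4751).
First factor (6169 / 4751):
Reduce the numerator: 6169 ≡ 1418 (mod 4751), so (6169 / 4751) = (1418 / 4751).
Factor out 2: 1418 = 2·709. Since 4751 ≡ 7 (mod 8), (2 / 4751) = +1. Now have (709 / 4751).
709 ≡ 1 (mod 4), so quadratic reciprocity gives (709 / 4751) = (4751 / 709). Reduce: 4751 ≡ 497 (mod 709). Now have (497 / 709).
497 ≡ 1 (mod 4), so quadratic reciprocity gives (497 / 709) = (709 / 497). Reduce: 709 ≡ 212 (mod 497). Now have (212 / 497).
Factor out 2: 212 = 2^2·53. Since 497 ≡ 1 (mod 8), (2 / 497) = +1, and (2 / 497)^2 = +1. Now have (53 / 497).
53 ≡ 1 (mod 4), so quadratic reciprocity gives (53 / 497) = (497 / 53). Reduce: 497 ≡ 20 (mod 53). Now have (20 / 53).
Factor out 2: 20 = 2^2·5. Since 53 ≡ 5 (mod 8), (2 / 53) = -1, and (2 / 53)^2 = +1. Now have (5 / 53).
5 ≡ 1 (mod 4), so quadratic reciprocity gives (5 / 53) = (53 / 5). Reduce: 53 ≡ 3 (mod 5). Now have (3 / 5).
5 ≡ 1 (mod 4), so quadratic reciprocity gives (3 / 5) = (5 / 3). Reduce: 5 ≡ 2 (mod 3). Now have (2 / 3).
Factor out 2: 2 = 2. Since 3 ≡ 3 (mod 8), (2 / 3) = -1. Now have -(1 / 3).
(1 / 3) = 1. Collecting the sign factors: -1.
Second factor (1741 / 4751):
1741 ≡ 1 (mod 4), so quadratic reciprocity gives (1741 / 4751) = (4751 / 1741). Reduce: 4751 ≡ 1269 (mod 1741). Now have (1269 / 1741).
1269 ≡ 1 (mod 4), so quadratic reciprocity gives (1269 / 1741) = (1741 / 1269). Reduce: 1741 ≡ 472 (mod 1269). Now have (472 / 1269).
Factor out 2: 472 = 2^3·59. Since 1269 ≡ 5 (mod 8), (2 / 1269) = -1, and (2 / 1269)^3 = -1. Now have -(59 / 1269).
1269 ≡ 1 (mod 4), so quadratic reciprocity gives (59 / 1269) = (1269 / 59). Reduce: 1269 ≡ 30 (mod 59). Now have -(30 / 59).
Factor out 2: 30 = 2·15. Since 59 ≡ 3 (mod 8), (2 / 59) = -1. Now have (15 / 59).
Both 15 ≡ 3 and 59 ≡ 3 (mod 4), so reciprocity gives (15 / 59) = -(59 / 15). Reduce: 59 ≡ 14 (mod 15). Now have -(14 / 15).
Factor out 2: 14 = 2·7. Since 15 ≡ 7 (mod 8), (2 / 15) = +1. Now have -(7 / 15).
Both 7 ≡ 3 and 15 ≡ 3 (mod 4), so reciprocity gives (7 / 15) = -(15 / 7). Reduce: 15 ≡ 1 (mod 7). Now have (1 / 7).
(1 / 7) = 1. Collecting the sign factors: 1.
Product: (-1)·(1) = -1.

-1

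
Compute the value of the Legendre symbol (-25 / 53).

Pull out -1: (-25 / 53) = (-1 / 53)·(25 / 53). Since 53 ≡ 1 (mod 4), (-1 / 53) = +1. Now have (25 / 53).
25 ≡ 1 (mod 4), so quadratic reciprocity gives (25 / 53) = (53 / 25). Reduce: 53 ≡ 3 (mod 25). Now have (3 / 25).
25 ≡ 1 (mod 4), so quadratic reciprocity gives (3 / 25) = (25 / 3). Reduce: 25 ≡ 1 (mod 3). Now have (1 / 3).
(1 / 3) = 1. Collecting the sign factors: 1.

1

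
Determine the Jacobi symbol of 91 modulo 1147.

1

Both 91 ≡ 3 and 1147 ≡ 3 (mod 4), so reciprocity gives (91/1147) = -(1147/91). Reduce: 1147 ≡ 55 (mod 91). Now have -(55/91).
Both 55 ≡ 3 and 91 ≡ 3 (mod 4), so reciprocity gives (55/91) = -(91/55). Reduce: 91 ≡ 36 (mod 55). Now have (36/55).
Factor out 2: 36 = 2^2·9. Since 55 ≡ 7 (mod 8), (2/55) = +1, and (2/55)^2 = +1. Now have (9/55).
9 ≡ 1 (mod 4), so quadratic reciprocity gives (9/55) = (55/9). Reduce: 55 ≡ 1 (mod 9). Now have (1/9).
(1/9) = 1. Collecting the sign factors: 1.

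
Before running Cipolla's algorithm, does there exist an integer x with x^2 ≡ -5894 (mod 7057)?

yes

Pull out -1: (-5894/7057) = (-1/7057)·(5894/7057). Since 7057 ≡ 1 (mod 4), (-1/7057) = +1. Now have (5894/7057).
Factor out 2: 5894 = 2·2947. Since 7057 ≡ 1 (mod 8), (2/7057) = +1. Now have (2947/7057).
7057 ≡ 1 (mod 4), so quadratic reciprocity gives (2947/7057) = (7057/2947). Reduce: 7057 ≡ 1163 (mod 2947). Now have (1163/2947).
Both 1163 ≡ 3 and 2947 ≡ 3 (mod 4), so reciprocity gives (1163/2947) = -(2947/1163). Reduce: 2947 ≡ 621 (mod 1163). Now have -(621/1163).
621 ≡ 1 (mod 4), so quadratic reciprocity gives (621/1163) = (1163/621). Reduce: 1163 ≡ 542 (mod 621). Now have -(542/621).
Factor out 2: 542 = 2·271. Since 621 ≡ 5 (mod 8), (2/621) = -1. Now have (271/621).
621 ≡ 1 (mod 4), so quadratic reciprocity gives (271/621) = (621/271). Reduce: 621 ≡ 79 (mod 271). Now have (79/271).
Both 79 ≡ 3 and 271 ≡ 3 (mod 4), so reciprocity gives (79/271) = -(271/79). Reduce: 271 ≡ 34 (mod 79). Now have -(34/79).
Factor out 2: 34 = 2·17. Since 79 ≡ 7 (mod 8), (2/79) = +1. Now have -(17/79).
17 ≡ 1 (mod 4), so quadratic reciprocity gives (17/79) = (79/17). Reduce: 79 ≡ 11 (mod 17). Now have -(11/17).
17 ≡ 1 (mod 4), so quadratic reciprocity gives (11/17) = (17/11). Reduce: 17 ≡ 6 (mod 11). Now have -(6/11).
Factor out 2: 6 = 2·3. Since 11 ≡ 3 (mod 8), (2/11) = -1. Now have (3/11).
Both 3 ≡ 3 and 11 ≡ 3 (mod 4), so reciprocity gives (3/11) = -(11/3). Reduce: 11 ≡ 2 (mod 3). Now have -(2/3).
Factor out 2: 2 = 2. Since 3 ≡ 3 (mod 8), (2/3) = -1. Now have (1/3).
(1/3) = 1. Collecting the sign factors: 1.
(-5894/7057) = 1, and 7057 is prime, so -5894 is a quadratic residue mod 7057.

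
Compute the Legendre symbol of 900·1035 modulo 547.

1

By multiplicativity, (900·1035 / 547) = (900 / 547)·(1035 / 547).
First factor (900 / 547):
(900 / 547)
  = (353 / 547)    [900 ≡ 353 mod 547]
  = (547 / 353)    [QR: 353 ≡ 1 mod 4, sign kept]
  = (194 / 353)    [547 ≡ 194 mod 353]
  = (97 / 353)    [353 ≡ 1 mod 8 ⇒ (2 / 353) = +1]
  = (353 / 97)    [QR: 97 ≡ 1 mod 4, sign kept]
  = (62 / 97)    [353 ≡ 62 mod 97]
  = (31 / 97)    [97 ≡ 1 mod 8 ⇒ (2 / 97) = +1]
  = (97 / 31)    [QR: 97 ≡ 1 mod 4, sign kept]
  = (4 / 31)    [97 ≡ 4 mod 31]
  = (1 / 31)    [31 ≡ 7 mod 8 ⇒ (2 / 31)^2 = +1]
  = 1    [(1 / 31) = 1]
Second factor (1035 / 547):
(1035 / 547)
  = (488 / 547)    [1035 ≡ 488 mod 547]
  = -(61 / 547)    [547 ≡ 3 mod 8 ⇒ (2 / 547)^3 = -1]
  = -(547 / 61)    [QR: 61 ≡ 1 mod 4, sign kept]
  = -(59 / 61)    [547 ≡ 59 mod 61]
  = -(61 / 59)    [QR: 61 ≡ 1 mod 4, sign kept]
  = -(2 / 59)    [61 ≡ 2 mod 59]
  = (1 / 59)    [59 ≡ 3 mod 8 ⇒ (2 / 59) = -1]
  = 1    [(1 / 59) = 1]
Product: (1)·(1) = 1.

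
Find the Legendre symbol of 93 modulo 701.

93 ≡ 1 (mod 4), so quadratic reciprocity gives (93/701) = (701/93). Reduce: 701 ≡ 50 (mod 93). Now have (50/93).
Factor out 2: 50 = 2·25. Since 93 ≡ 5 (mod 8), (2/93) = -1. Now have -(25/93).
25 ≡ 1 (mod 4), so quadratic reciprocity gives (25/93) = (93/25). Reduce: 93 ≡ 18 (mod 25). Now have -(18/25).
Factor out 2: 18 = 2·9. Since 25 ≡ 1 (mod 8), (2/25) = +1. Now have -(9/25).
9 ≡ 1 (mod 4), so quadratic reciprocity gives (9/25) = (25/9). Reduce: 25 ≡ 7 (mod 9). Now have -(7/9).
9 ≡ 1 (mod 4), so quadratic reciprocity gives (7/9) = (9/7). Reduce: 9 ≡ 2 (mod 7). Now have -(2/7).
Factor out 2: 2 = 2. Since 7 ≡ 7 (mod 8), (2/7) = +1. Now have -(1/7).
(1/7) = 1. Collecting the sign factors: -1.

-1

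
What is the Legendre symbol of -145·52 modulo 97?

-1

By multiplicativity, (-145·52/97) = (-145/97)·(52/97).
First factor (-145/97):
Reduce the numerator: -145 ≡ 49 (mod 97), so (-145/97) = (49/97).
49 ≡ 1 (mod 4), so quadratic reciprocity gives (49/97) = (97/49). Reduce: 97 ≡ 48 (mod 49). Now have (48/49).
Factor out 2: 48 = 2^4·3. Since 49 ≡ 1 (mod 8), (2/49) = +1, and (2/49)^4 = +1. Now have (3/49).
49 ≡ 1 (mod 4), so quadratic reciprocity gives (3/49) = (49/3). Reduce: 49 ≡ 1 (mod 3). Now have (1/3).
(1/3) = 1. Collecting the sign factors: 1.
Second factor (52/97):
Factor out 2: 52 = 2^2·13. Since 97 ≡ 1 (mod 8), (2/97) = +1, and (2/97)^2 = +1. Now have (13/97).
13 ≡ 1 (mod 4), so quadratic reciprocity gives (13/97) = (97/13). Reduce: 97 ≡ 6 (mod 13). Now have (6/13).
Factor out 2: 6 = 2·3. Since 13 ≡ 5 (mod 8), (2/13) = -1. Now have -(3/13).
13 ≡ 1 (mod 4), so quadratic reciprocity gives (3/13) = (13/3). Reduce: 13 ≡ 1 (mod 3). Now have -(1/3).
(1/3) = 1. Collecting the sign factors: -1.
Product: (1)·(-1) = -1.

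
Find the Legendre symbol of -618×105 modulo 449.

By multiplicativity, (-618·105/449) = (-618/449)·(105/449).
First factor (-618/449):
Reduce the numerator: -618 ≡ 280 (mod 449), so (-618/449) = (280/449).
Factor out 2: 280 = 2^3·35. Since 449 ≡ 1 (mod 8), (2/449) = +1, and (2/449)^3 = +1. Now have (35/449).
449 ≡ 1 (mod 4), so quadratic reciprocity gives (35/449) = (449/35). Reduce: 449 ≡ 29 (mod 35). Now have (29/35).
29 ≡ 1 (mod 4), so quadratic reciprocity gives (29/35) = (35/29). Reduce: 35 ≡ 6 (mod 29). Now have (6/29).
Factor out 2: 6 = 2·3. Since 29 ≡ 5 (mod 8), (2/29) = -1. Now have -(3/29).
29 ≡ 1 (mod 4), so quadratic reciprocity gives (3/29) = (29/3). Reduce: 29 ≡ 2 (mod 3). Now have -(2/3).
Factor out 2: 2 = 2. Since 3 ≡ 3 (mod 8), (2/3) = -1. Now have (1/3).
(1/3) = 1. Collecting the sign factors: 1.
Second factor (105/449):
105 ≡ 1 (mod 4), so quadratic reciprocity gives (105/449) = (449/105). Reduce: 449 ≡ 29 (mod 105). Now have (29/105).
29 ≡ 1 (mod 4), so quadratic reciprocity gives (29/105) = (105/29). Reduce: 105 ≡ 18 (mod 29). Now have (18/29).
Factor out 2: 18 = 2·9. Since 29 ≡ 5 (mod 8), (2/29) = -1. Now have -(9/29).
9 ≡ 1 (mod 4), so quadratic reciprocity gives (9/29) = (29/9). Reduce: 29 ≡ 2 (mod 9). Now have -(2/9).
Factor out 2: 2 = 2. Since 9 ≡ 1 (mod 8), (2/9) = +1. Now have -(1/9).
(1/9) = 1. Collecting the sign factors: -1.
Product: (1)·(-1) = -1.

-1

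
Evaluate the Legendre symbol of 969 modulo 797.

1

Reduce the numerator: 969 ≡ 172 (mod 797), so (969/797) = (172/797).
Factor out 2: 172 = 2^2·43. Since 797 ≡ 5 (mod 8), (2/797) = -1, and (2/797)^2 = +1. Now have (43/797).
797 ≡ 1 (mod 4), so quadratic reciprocity gives (43/797) = (797/43). Reduce: 797 ≡ 23 (mod 43). Now have (23/43).
Both 23 ≡ 3 and 43 ≡ 3 (mod 4), so reciprocity gives (23/43) = -(43/23). Reduce: 43 ≡ 20 (mod 23). Now have -(20/23).
Factor out 2: 20 = 2^2·5. Since 23 ≡ 7 (mod 8), (2/23) = +1, and (2/23)^2 = +1. Now have -(5/23).
5 ≡ 1 (mod 4), so quadratic reciprocity gives (5/23) = (23/5). Reduce: 23 ≡ 3 (mod 5). Now have -(3/5).
5 ≡ 1 (mod 4), so quadratic reciprocity gives (3/5) = (5/3). Reduce: 5 ≡ 2 (mod 3). Now have -(2/3).
Factor out 2: 2 = 2. Since 3 ≡ 3 (mod 8), (2/3) = -1. Now have (1/3).
(1/3) = 1. Collecting the sign factors: 1.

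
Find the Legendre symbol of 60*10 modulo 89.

By multiplicativity, (60·10|89) = (60|89)·(10|89).
First factor (60|89):
(60|89)
  = (15|89)    [89 ≡ 1 mod 8 ⇒ (2|89)^2 = +1]
  = (89|15)    [QR: 89 ≡ 1 mod 4, sign kept]
  = (14|15)    [89 ≡ 14 mod 15]
  = (7|15)    [15 ≡ 7 mod 8 ⇒ (2|15) = +1]
  = -(15|7)    [QR: both ≡ 3 mod 4, sign flips]
  = -(1|7)    [15 ≡ 1 mod 7]
  = -1    [(1|7) = 1]
Second factor (10|89):
(10|89)
  = (5|89)    [89 ≡ 1 mod 8 ⇒ (2|89) = +1]
  = (89|5)    [QR: 5 ≡ 1 mod 4, sign kept]
  = (4|5)    [89 ≡ 4 mod 5]
  = (1|5)    [5 ≡ 5 mod 8 ⇒ (2|5)^2 = +1]
  = 1    [(1|5) = 1]
Product: (-1)·(1) = -1.

-1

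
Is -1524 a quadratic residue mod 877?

(-1524|877)
  = (230|877)    [-1524 ≡ 230 mod 877]
  = -(115|877)    [877 ≡ 5 mod 8 ⇒ (2|877) = -1]
  = -(877|115)    [QR: 877 ≡ 1 mod 4, sign kept]
  = -(72|115)    [877 ≡ 72 mod 115]
  = (9|115)    [115 ≡ 3 mod 8 ⇒ (2|115)^3 = -1]
  = (115|9)    [QR: 9 ≡ 1 mod 4, sign kept]
  = (7|9)    [115 ≡ 7 mod 9]
  = (9|7)    [QR: 9 ≡ 1 mod 4, sign kept]
  = (2|7)    [9 ≡ 2 mod 7]
  = (1|7)    [7 ≡ 7 mod 8 ⇒ (2|7) = +1]
  = 1    [(1|7) = 1]
(-1524|877) = 1, and 877 is prime, so -1524 is a quadratic residue mod 877.

yes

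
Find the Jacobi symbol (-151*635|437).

-1

By multiplicativity, (-151·635|437) = (-151|437)·(635|437).
First factor (-151|437):
Pull out -1: (-151|437) = (-1|437)·(151|437). Since 437 ≡ 1 (mod 4), (-1|437) = +1. Now have (151|437).
437 ≡ 1 (mod 4), so quadratic reciprocity gives (151|437) = (437|151). Reduce: 437 ≡ 135 (mod 151). Now have (135|151).
Both 135 ≡ 3 and 151 ≡ 3 (mod 4), so reciprocity gives (135|151) = -(151|135). Reduce: 151 ≡ 16 (mod 135). Now have -(16|135).
Factor out 2: 16 = 2^4. Since 135 ≡ 7 (mod 8), (2|135) = +1, and (2|135)^4 = +1. Now have -(1|135).
(1|135) = 1. Collecting the sign factors: -1.
Second factor (635|437):
Reduce the numerator: 635 ≡ 198 (mod 437), so (635|437) = (198|437).
Factor out 2: 198 = 2·99. Since 437 ≡ 5 (mod 8), (2|437) = -1. Now have -(99|437).
437 ≡ 1 (mod 4), so quadratic reciprocity gives (99|437) = (437|99). Reduce: 437 ≡ 41 (mod 99). Now have -(41|99).
41 ≡ 1 (mod 4), so quadratic reciprocity gives (41|99) = (99|41). Reduce: 99 ≡ 17 (mod 41). Now have -(17|41).
17 ≡ 1 (mod 4), so quadratic reciprocity gives (17|41) = (41|17). Reduce: 41 ≡ 7 (mod 17). Now have -(7|17).
17 ≡ 1 (mod 4), so quadratic reciprocity gives (7|17) = (17|7). Reduce: 17 ≡ 3 (mod 7). Now have -(3|7).
Both 3 ≡ 3 and 7 ≡ 3 (mod 4), so reciprocity gives (3|7) = -(7|3). Reduce: 7 ≡ 1 (mod 3). Now have (1|3).
(1|3) = 1. Collecting the sign factors: 1.
Product: (-1)·(1) = -1.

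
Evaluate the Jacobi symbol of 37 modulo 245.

(37 / 245)
  = (245 / 37)    [QR: 37 ≡ 1 mod 4, sign kept]
  = (23 / 37)    [245 ≡ 23 mod 37]
  = (37 / 23)    [QR: 37 ≡ 1 mod 4, sign kept]
  = (14 / 23)    [37 ≡ 14 mod 23]
  = (7 / 23)    [23 ≡ 7 mod 8 ⇒ (2 / 23) = +1]
  = -(23 / 7)    [QR: both ≡ 3 mod 4, sign flips]
  = -(2 / 7)    [23 ≡ 2 mod 7]
  = -(1 / 7)    [7 ≡ 7 mod 8 ⇒ (2 / 7) = +1]
  = -1    [(1 / 7) = 1]

-1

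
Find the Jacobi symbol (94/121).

(94/121)
  = (47/121)    [121 ≡ 1 mod 8 ⇒ (2/121) = +1]
  = (121/47)    [QR: 121 ≡ 1 mod 4, sign kept]
  = (27/47)    [121 ≡ 27 mod 47]
  = -(47/27)    [QR: both ≡ 3 mod 4, sign flips]
  = -(20/27)    [47 ≡ 20 mod 27]
  = -(5/27)    [27 ≡ 3 mod 8 ⇒ (2/27)^2 = +1]
  = -(27/5)    [QR: 5 ≡ 1 mod 4, sign kept]
  = -(2/5)    [27 ≡ 2 mod 5]
  = (1/5)    [5 ≡ 5 mod 8 ⇒ (2/5) = -1]
  = 1    [(1/5) = 1]

1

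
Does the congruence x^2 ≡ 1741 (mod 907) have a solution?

Reduce the numerator: 1741 ≡ 834 (mod 907), so (1741/907) = (834/907).
Factor out 2: 834 = 2·417. Since 907 ≡ 3 (mod 8), (2/907) = -1. Now have -(417/907).
417 ≡ 1 (mod 4), so quadratic reciprocity gives (417/907) = (907/417). Reduce: 907 ≡ 73 (mod 417). Now have -(73/417).
73 ≡ 1 (mod 4), so quadratic reciprocity gives (73/417) = (417/73). Reduce: 417 ≡ 52 (mod 73). Now have -(52/73).
Factor out 2: 52 = 2^2·13. Since 73 ≡ 1 (mod 8), (2/73) = +1, and (2/73)^2 = +1. Now have -(13/73).
13 ≡ 1 (mod 4), so quadratic reciprocity gives (13/73) = (73/13). Reduce: 73 ≡ 8 (mod 13). Now have -(8/13).
Factor out 2: 8 = 2^3. Since 13 ≡ 5 (mod 8), (2/13) = -1, and (2/13)^3 = -1. Now have (1/13).
(1/13) = 1. Collecting the sign factors: 1.
(1741/907) = 1, and 907 is prime, so 1741 is a quadratic residue mod 907.

yes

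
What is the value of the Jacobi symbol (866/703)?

-1

(866/703)
  = (163/703)    [866 ≡ 163 mod 703]
  = -(703/163)    [QR: both ≡ 3 mod 4, sign flips]
  = -(51/163)    [703 ≡ 51 mod 163]
  = (163/51)    [QR: both ≡ 3 mod 4, sign flips]
  = (10/51)    [163 ≡ 10 mod 51]
  = -(5/51)    [51 ≡ 3 mod 8 ⇒ (2/51) = -1]
  = -(51/5)    [QR: 5 ≡ 1 mod 4, sign kept]
  = -(1/5)    [51 ≡ 1 mod 5]
  = -1    [(1/5) = 1]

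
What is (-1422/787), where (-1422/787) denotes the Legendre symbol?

-1

Reduce the numerator: -1422 ≡ 152 (mod 787), so (-1422/787) = (152/787).
Factor out 2: 152 = 2^3·19. Since 787 ≡ 3 (mod 8), (2/787) = -1, and (2/787)^3 = -1. Now have -(19/787).
Both 19 ≡ 3 and 787 ≡ 3 (mod 4), so reciprocity gives (19/787) = -(787/19). Reduce: 787 ≡ 8 (mod 19). Now have (8/19).
Factor out 2: 8 = 2^3. Since 19 ≡ 3 (mod 8), (2/19) = -1, and (2/19)^3 = -1. Now have -(1/19).
(1/19) = 1. Collecting the sign factors: -1.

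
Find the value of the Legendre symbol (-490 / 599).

(-490 / 599)
  = (109 / 599)    [-490 ≡ 109 mod 599]
  = (599 / 109)    [QR: 109 ≡ 1 mod 4, sign kept]
  = (54 / 109)    [599 ≡ 54 mod 109]
  = -(27 / 109)    [109 ≡ 5 mod 8 ⇒ (2 / 109) = -1]
  = -(109 / 27)    [QR: 109 ≡ 1 mod 4, sign kept]
  = -(1 / 27)    [109 ≡ 1 mod 27]
  = -1    [(1 / 27) = 1]

-1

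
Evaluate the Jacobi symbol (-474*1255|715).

By multiplicativity, (-474·1255|715) = (-474|715)·(1255|715).
First factor (-474|715):
(-474|715)
  = -(474|715)    [715 ≡ 3 mod 4 ⇒ (-1|715) = -1]
  = (237|715)    [715 ≡ 3 mod 8 ⇒ (2|715) = -1]
  = (715|237)    [QR: 237 ≡ 1 mod 4, sign kept]
  = (4|237)    [715 ≡ 4 mod 237]
  = (1|237)    [237 ≡ 5 mod 8 ⇒ (2|237)^2 = +1]
  = 1    [(1|237) = 1]
Second factor (1255|715):
(1255|715)
  = (540|715)    [1255 ≡ 540 mod 715]
  = (135|715)    [715 ≡ 3 mod 8 ⇒ (2|715)^2 = +1]
  = -(715|135)    [QR: both ≡ 3 mod 4, sign flips]
  = -(40|135)    [715 ≡ 40 mod 135]
  = -(5|135)    [135 ≡ 7 mod 8 ⇒ (2|135)^3 = +1]
  = -(135|5)    [QR: 5 ≡ 1 mod 4, sign kept]
  = -(0|5)    [135 ≡ 0 mod 5]
  = 0    [numerator 0, gcd > 1]
Product: (1)·(0) = 0.

0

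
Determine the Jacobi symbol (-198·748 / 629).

By multiplicativity, (-198·748 / 629) = (-198 / 629)·(748 / 629).
First factor (-198 / 629):
Pull out -1: (-198 / 629) = (-1 / 629)·(198 / 629). Since 629 ≡ 1 (mod 4), (-1 / 629) = +1. Now have (198 / 629).
Factor out 2: 198 = 2·99. Since 629 ≡ 5 (mod 8), (2 / 629) = -1. Now have -(99 / 629).
629 ≡ 1 (mod 4), so quadratic reciprocity gives (99 / 629) = (629 / 99). Reduce: 629 ≡ 35 (mod 99). Now have -(35 / 99).
Both 35 ≡ 3 and 99 ≡ 3 (mod 4), so reciprocity gives (35 / 99) = -(99 / 35). Reduce: 99 ≡ 29 (mod 35). Now have (29 / 35).
29 ≡ 1 (mod 4), so quadratic reciprocity gives (29 / 35) = (35 / 29). Reduce: 35 ≡ 6 (mod 29). Now have (6 / 29).
Factor out 2: 6 = 2·3. Since 29 ≡ 5 (mod 8), (2 / 29) = -1. Now have -(3 / 29).
29 ≡ 1 (mod 4), so quadratic reciprocity gives (3 / 29) = (29 / 3). Reduce: 29 ≡ 2 (mod 3). Now have -(2 / 3).
Factor out 2: 2 = 2. Since 3 ≡ 3 (mod 8), (2 / 3) = -1. Now have (1 / 3).
(1 / 3) = 1. Collecting the sign factors: 1.
Second factor (748 / 629):
Reduce the numerator: 748 ≡ 119 (mod 629), so (748 / 629) = (119 / 629).
629 ≡ 1 (mod 4), so quadratic reciprocity gives (119 / 629) = (629 / 119). Reduce: 629 ≡ 34 (mod 119). Now have (34 / 119).
Factor out 2: 34 = 2·17. Since 119 ≡ 7 (mod 8), (2 / 119) = +1. Now have (17 / 119).
17 ≡ 1 (mod 4), so quadratic reciprocity gives (17 / 119) = (119 / 17). Reduce: 119 ≡ 0 (mod 17). Now have (0 / 17).
The numerator is now 0 with denominator 17 > 1: the symbol is 0.
Product: (1)·(0) = 0.

0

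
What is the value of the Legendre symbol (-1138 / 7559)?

(-1138 / 7559)
  = (6421 / 7559)    [-1138 ≡ 6421 mod 7559]
  = (7559 / 6421)    [QR: 6421 ≡ 1 mod 4, sign kept]
  = (1138 / 6421)    [7559 ≡ 1138 mod 6421]
  = -(569 / 6421)    [6421 ≡ 5 mod 8 ⇒ (2 / 6421) = -1]
  = -(6421 / 569)    [QR: 569 ≡ 1 mod 4, sign kept]
  = -(162 / 569)    [6421 ≡ 162 mod 569]
  = -(81 / 569)    [569 ≡ 1 mod 8 ⇒ (2 / 569) = +1]
  = -(569 / 81)    [QR: 81 ≡ 1 mod 4, sign kept]
  = -(2 / 81)    [569 ≡ 2 mod 81]
  = -(1 / 81)    [81 ≡ 1 mod 8 ⇒ (2 / 81) = +1]
  = -1    [(1 / 81) = 1]

-1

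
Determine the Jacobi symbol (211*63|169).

1

By multiplicativity, (211·63|169) = (211|169)·(63|169).
First factor (211|169):
Reduce the numerator: 211 ≡ 42 (mod 169), so (211|169) = (42|169).
Factor out 2: 42 = 2·21. Since 169 ≡ 1 (mod 8), (2|169) = +1. Now have (21|169).
21 ≡ 1 (mod 4), so quadratic reciprocity gives (21|169) = (169|21). Reduce: 169 ≡ 1 (mod 21). Now have (1|21).
(1|21) = 1. Collecting the sign factors: 1.
Second factor (63|169):
169 ≡ 1 (mod 4), so quadratic reciprocity gives (63|169) = (169|63). Reduce: 169 ≡ 43 (mod 63). Now have (43|63).
Both 43 ≡ 3 and 63 ≡ 3 (mod 4), so reciprocity gives (43|63) = -(63|43). Reduce: 63 ≡ 20 (mod 43). Now have -(20|43).
Factor out 2: 20 = 2^2·5. Since 43 ≡ 3 (mod 8), (2|43) = -1, and (2|43)^2 = +1. Now have -(5|43).
5 ≡ 1 (mod 4), so quadratic reciprocity gives (5|43) = (43|5). Reduce: 43 ≡ 3 (mod 5). Now have -(3|5).
5 ≡ 1 (mod 4), so quadratic reciprocity gives (3|5) = (5|3). Reduce: 5 ≡ 2 (mod 3). Now have -(2|3).
Factor out 2: 2 = 2. Since 3 ≡ 3 (mod 8), (2|3) = -1. Now have (1|3).
(1|3) = 1. Collecting the sign factors: 1.
Product: (1)·(1) = 1.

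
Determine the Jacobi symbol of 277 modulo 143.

-1

Reduce the numerator: 277 ≡ 134 (mod 143), so (277/143) = (134/143).
Factor out 2: 134 = 2·67. Since 143 ≡ 7 (mod 8), (2/143) = +1. Now have (67/143).
Both 67 ≡ 3 and 143 ≡ 3 (mod 4), so reciprocity gives (67/143) = -(143/67). Reduce: 143 ≡ 9 (mod 67). Now have -(9/67).
9 ≡ 1 (mod 4), so quadratic reciprocity gives (9/67) = (67/9). Reduce: 67 ≡ 4 (mod 9). Now have -(4/9).
Factor out 2: 4 = 2^2. Since 9 ≡ 1 (mod 8), (2/9) = +1, and (2/9)^2 = +1. Now have -(1/9).
(1/9) = 1. Collecting the sign factors: -1.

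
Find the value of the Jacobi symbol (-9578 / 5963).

-1

Pull out -1: (-9578 / 5963) = (-1 / 5963)·(9578 / 5963). Since 5963 ≡ 3 (mod 4), (-1 / 5963) = -1. Now have -(9578 / 5963).
Reduce the numerator: 9578 ≡ 3615 (mod 5963), so (9578 / 5963) = (3615 / 5963).
Both 3615 ≡ 3 and 5963 ≡ 3 (mod 4), so reciprocity gives (3615 / 5963) = -(5963 / 3615). Reduce: 5963 ≡ 2348 (mod 3615). Now have (2348 / 3615).
Factor out 2: 2348 = 2^2·587. Since 3615 ≡ 7 (mod 8), (2 / 3615) = +1, and (2 / 3615)^2 = +1. Now have (587 / 3615).
Both 587 ≡ 3 and 3615 ≡ 3 (mod 4), so reciprocity gives (587 / 3615) = -(3615 / 587). Reduce: 3615 ≡ 93 (mod 587). Now have -(93 / 587).
93 ≡ 1 (mod 4), so quadratic reciprocity gives (93 / 587) = (587 / 93). Reduce: 587 ≡ 29 (mod 93). Now have -(29 / 93).
29 ≡ 1 (mod 4), so quadratic reciprocity gives (29 / 93) = (93 / 29). Reduce: 93 ≡ 6 (mod 29). Now have -(6 / 29).
Factor out 2: 6 = 2·3. Since 29 ≡ 5 (mod 8), (2 / 29) = -1. Now have (3 / 29).
29 ≡ 1 (mod 4), so quadratic reciprocity gives (3 / 29) = (29 / 3). Reduce: 29 ≡ 2 (mod 3). Now have (2 / 3).
Factor out 2: 2 = 2. Since 3 ≡ 3 (mod 8), (2 / 3) = -1. Now have -(1 / 3).
(1 / 3) = 1. Collecting the sign factors: -1.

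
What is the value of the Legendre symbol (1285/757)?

Reduce the numerator: 1285 ≡ 528 (mod 757), so (1285/757) = (528/757).
Factor out 2: 528 = 2^4·33. Since 757 ≡ 5 (mod 8), (2/757) = -1, and (2/757)^4 = +1. Now have (33/757).
33 ≡ 1 (mod 4), so quadratic reciprocity gives (33/757) = (757/33). Reduce: 757 ≡ 31 (mod 33). Now have (31/33).
33 ≡ 1 (mod 4), so quadratic reciprocity gives (31/33) = (33/31). Reduce: 33 ≡ 2 (mod 31). Now have (2/31).
Factor out 2: 2 = 2. Since 31 ≡ 7 (mod 8), (2/31) = +1. Now have (1/31).
(1/31) = 1. Collecting the sign factors: 1.

1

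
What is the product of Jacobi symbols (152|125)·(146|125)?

-1

By multiplicativity, (152·146|125) = (152|125)·(146|125).
First factor (152|125):
Reduce the numerator: 152 ≡ 27 (mod 125), so (152|125) = (27|125).
125 ≡ 1 (mod 4), so quadratic reciprocity gives (27|125) = (125|27). Reduce: 125 ≡ 17 (mod 27). Now have (17|27).
17 ≡ 1 (mod 4), so quadratic reciprocity gives (17|27) = (27|17). Reduce: 27 ≡ 10 (mod 17). Now have (10|17).
Factor out 2: 10 = 2·5. Since 17 ≡ 1 (mod 8), (2|17) = +1. Now have (5|17).
5 ≡ 1 (mod 4), so quadratic reciprocity gives (5|17) = (17|5). Reduce: 17 ≡ 2 (mod 5). Now have (2|5).
Factor out 2: 2 = 2. Since 5 ≡ 5 (mod 8), (2|5) = -1. Now have -(1|5).
(1|5) = 1. Collecting the sign factors: -1.
Second factor (146|125):
Reduce the numerator: 146 ≡ 21 (mod 125), so (146|125) = (21|125).
21 ≡ 1 (mod 4), so quadratic reciprocity gives (21|125) = (125|21). Reduce: 125 ≡ 20 (mod 21). Now have (20|21).
Factor out 2: 20 = 2^2·5. Since 21 ≡ 5 (mod 8), (2|21) = -1, and (2|21)^2 = +1. Now have (5|21).
5 ≡ 1 (mod 4), so quadratic reciprocity gives (5|21) = (21|5). Reduce: 21 ≡ 1 (mod 5). Now have (1|5).
(1|5) = 1. Collecting the sign factors: 1.
Product: (-1)·(1) = -1.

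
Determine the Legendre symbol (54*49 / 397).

By multiplicativity, (54·49 / 397) = (54 / 397)·(49 / 397).
First factor (54 / 397):
Factor out 2: 54 = 2·27. Since 397 ≡ 5 (mod 8), (2 / 397) = -1. Now have -(27 / 397).
397 ≡ 1 (mod 4), so quadratic reciprocity gives (27 / 397) = (397 / 27). Reduce: 397 ≡ 19 (mod 27). Now have -(19 / 27).
Both 19 ≡ 3 and 27 ≡ 3 (mod 4), so reciprocity gives (19 / 27) = -(27 / 19). Reduce: 27 ≡ 8 (mod 19). Now have (8 / 19).
Factor out 2: 8 = 2^3. Since 19 ≡ 3 (mod 8), (2 / 19) = -1, and (2 / 19)^3 = -1. Now have -(1 / 19).
(1 / 19) = 1. Collecting the sign factors: -1.
Second factor (49 / 397):
49 ≡ 1 (mod 4), so quadratic reciprocity gives (49 / 397) = (397 / 49). Reduce: 397 ≡ 5 (mod 49). Now have (5 / 49).
5 ≡ 1 (mod 4), so quadratic reciprocity gives (5 / 49) = (49 / 5). Reduce: 49 ≡ 4 (mod 5). Now have (4 / 5).
Factor out 2: 4 = 2^2. Since 5 ≡ 5 (mod 8), (2 / 5) = -1, and (2 / 5)^2 = +1. Now have (1 / 5).
(1 / 5) = 1. Collecting the sign factors: 1.
Product: (-1)·(1) = -1.

-1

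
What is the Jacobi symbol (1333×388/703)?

-1

By multiplicativity, (1333·388/703) = (1333/703)·(388/703).
First factor (1333/703):
(1333/703)
  = (630/703)    [1333 ≡ 630 mod 703]
  = (315/703)    [703 ≡ 7 mod 8 ⇒ (2/703) = +1]
  = -(703/315)    [QR: both ≡ 3 mod 4, sign flips]
  = -(73/315)    [703 ≡ 73 mod 315]
  = -(315/73)    [QR: 73 ≡ 1 mod 4, sign kept]
  = -(23/73)    [315 ≡ 23 mod 73]
  = -(73/23)    [QR: 73 ≡ 1 mod 4, sign kept]
  = -(4/23)    [73 ≡ 4 mod 23]
  = -(1/23)    [23 ≡ 7 mod 8 ⇒ (2/23)^2 = +1]
  = -1    [(1/23) = 1]
Second factor (388/703):
(388/703)
  = (97/703)    [703 ≡ 7 mod 8 ⇒ (2/703)^2 = +1]
  = (703/97)    [QR: 97 ≡ 1 mod 4, sign kept]
  = (24/97)    [703 ≡ 24 mod 97]
  = (3/97)    [97 ≡ 1 mod 8 ⇒ (2/97)^3 = +1]
  = (97/3)    [QR: 97 ≡ 1 mod 4, sign kept]
  = (1/3)    [97 ≡ 1 mod 3]
  = 1    [(1/3) = 1]
Product: (-1)·(1) = -1.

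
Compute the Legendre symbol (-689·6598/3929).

By multiplicativity, (-689·6598/3929) = (-689/3929)·(6598/3929).
First factor (-689/3929):
Reduce the numerator: -689 ≡ 3240 (mod 3929), so (-689/3929) = (3240/3929).
Factor out 2: 3240 = 2^3·405. Since 3929 ≡ 1 (mod 8), (2/3929) = +1, and (2/3929)^3 = +1. Now have (405/3929).
405 ≡ 1 (mod 4), so quadratic reciprocity gives (405/3929) = (3929/405). Reduce: 3929 ≡ 284 (mod 405). Now have (284/405).
Factor out 2: 284 = 2^2·71. Since 405 ≡ 5 (mod 8), (2/405) = -1, and (2/405)^2 = +1. Now have (71/405).
405 ≡ 1 (mod 4), so quadratic reciprocity gives (71/405) = (405/71). Reduce: 405 ≡ 50 (mod 71). Now have (50/71).
Factor out 2: 50 = 2·25. Since 71 ≡ 7 (mod 8), (2/71) = +1. Now have (25/71).
25 ≡ 1 (mod 4), so quadratic reciprocity gives (25/71) = (71/25). Reduce: 71 ≡ 21 (mod 25). Now have (21/25).
21 ≡ 1 (mod 4), so quadratic reciprocity gives (21/25) = (25/21). Reduce: 25 ≡ 4 (mod 21). Now have (4/21).
Factor out 2: 4 = 2^2. Since 21 ≡ 5 (mod 8), (2/21) = -1, and (2/21)^2 = +1. Now have (1/21).
(1/21) = 1. Collecting the sign factors: 1.
Second factor (6598/3929):
Reduce the numerator: 6598 ≡ 2669 (mod 3929), so (6598/3929) = (2669/3929).
2669 ≡ 1 (mod 4), so quadratic reciprocity gives (2669/3929) = (3929/2669). Reduce: 3929 ≡ 1260 (mod 2669). Now have (1260/2669).
Factor out 2: 1260 = 2^2·315. Since 2669 ≡ 5 (mod 8), (2/2669) = -1, and (2/2669)^2 = +1. Now have (315/2669).
2669 ≡ 1 (mod 4), so quadratic reciprocity gives (315/2669) = (2669/315). Reduce: 2669 ≡ 149 (mod 315). Now have (149/315).
149 ≡ 1 (mod 4), so quadratic reciprocity gives (149/315) = (315/149). Reduce: 315 ≡ 17 (mod 149). Now have (17/149).
17 ≡ 1 (mod 4), so quadratic reciprocity gives (17/149) = (149/17). Reduce: 149 ≡ 13 (mod 17). Now have (13/17).
13 ≡ 1 (mod 4), so quadratic reciprocity gives (13/17) = (17/13). Reduce: 17 ≡ 4 (mod 13). Now have (4/13).
Factor out 2: 4 = 2^2. Since 13 ≡ 5 (mod 8), (2/13) = -1, and (2/13)^2 = +1. Now have (1/13).
(1/13) = 1. Collecting the sign factors: 1.
Product: (1)·(1) = 1.

1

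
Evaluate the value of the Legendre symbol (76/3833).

-1

(76/3833)
  = (19/3833)    [3833 ≡ 1 mod 8 ⇒ (2/3833)^2 = +1]
  = (3833/19)    [QR: 3833 ≡ 1 mod 4, sign kept]
  = (14/19)    [3833 ≡ 14 mod 19]
  = -(7/19)    [19 ≡ 3 mod 8 ⇒ (2/19) = -1]
  = (19/7)    [QR: both ≡ 3 mod 4, sign flips]
  = (5/7)    [19 ≡ 5 mod 7]
  = (7/5)    [QR: 5 ≡ 1 mod 4, sign kept]
  = (2/5)    [7 ≡ 2 mod 5]
  = -(1/5)    [5 ≡ 5 mod 8 ⇒ (2/5) = -1]
  = -1    [(1/5) = 1]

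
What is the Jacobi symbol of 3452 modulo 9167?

(3452 / 9167)
  = (863 / 9167)    [9167 ≡ 7 mod 8 ⇒ (2 / 9167)^2 = +1]
  = -(9167 / 863)    [QR: both ≡ 3 mod 4, sign flips]
  = -(537 / 863)    [9167 ≡ 537 mod 863]
  = -(863 / 537)    [QR: 537 ≡ 1 mod 4, sign kept]
  = -(326 / 537)    [863 ≡ 326 mod 537]
  = -(163 / 537)    [537 ≡ 1 mod 8 ⇒ (2 / 537) = +1]
  = -(537 / 163)    [QR: 537 ≡ 1 mod 4, sign kept]
  = -(48 / 163)    [537 ≡ 48 mod 163]
  = -(3 / 163)    [163 ≡ 3 mod 8 ⇒ (2 / 163)^4 = +1]
  = (163 / 3)    [QR: both ≡ 3 mod 4, sign flips]
  = (1 / 3)    [163 ≡ 1 mod 3]
  = 1    [(1 / 3) = 1]

1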